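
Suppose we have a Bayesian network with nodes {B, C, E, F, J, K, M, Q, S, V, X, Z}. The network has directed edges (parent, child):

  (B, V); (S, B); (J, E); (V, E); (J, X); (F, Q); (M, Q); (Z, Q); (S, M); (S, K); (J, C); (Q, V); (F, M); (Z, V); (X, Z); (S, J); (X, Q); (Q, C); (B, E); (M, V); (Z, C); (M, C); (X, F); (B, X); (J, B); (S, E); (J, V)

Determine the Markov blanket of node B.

{E, J, M, Q, S, V, X, Z}

B has parents J, S.
B has children E, V, X.
Parents of each child, excluding B:
  parents(X) \ {B} = {J}.
  parents(V) \ {B} = {J, M, Q, Z}.
  E's other parents are J, S, V.
MB(B) = {E, J, M, Q, S, V, X, Z}.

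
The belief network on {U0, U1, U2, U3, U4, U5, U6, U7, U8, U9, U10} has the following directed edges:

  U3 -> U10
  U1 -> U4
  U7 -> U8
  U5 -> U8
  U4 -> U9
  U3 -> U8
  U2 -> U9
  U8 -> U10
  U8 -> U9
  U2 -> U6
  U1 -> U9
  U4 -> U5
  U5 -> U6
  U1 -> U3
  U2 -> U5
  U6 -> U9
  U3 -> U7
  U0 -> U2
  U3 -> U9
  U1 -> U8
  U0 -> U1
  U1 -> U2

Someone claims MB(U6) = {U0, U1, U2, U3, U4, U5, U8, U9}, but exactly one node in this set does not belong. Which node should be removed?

U6's parents: U2, U5.
Ch(U6) = {U9}.
Other parents of U6's children:
  U9: U1, U2, U3, U4, U8
MB(U6) = {U1, U2, U3, U4, U5, U8, U9}.
U0 is neither a parent, child, nor co-parent of U6, so it does not belong.

U0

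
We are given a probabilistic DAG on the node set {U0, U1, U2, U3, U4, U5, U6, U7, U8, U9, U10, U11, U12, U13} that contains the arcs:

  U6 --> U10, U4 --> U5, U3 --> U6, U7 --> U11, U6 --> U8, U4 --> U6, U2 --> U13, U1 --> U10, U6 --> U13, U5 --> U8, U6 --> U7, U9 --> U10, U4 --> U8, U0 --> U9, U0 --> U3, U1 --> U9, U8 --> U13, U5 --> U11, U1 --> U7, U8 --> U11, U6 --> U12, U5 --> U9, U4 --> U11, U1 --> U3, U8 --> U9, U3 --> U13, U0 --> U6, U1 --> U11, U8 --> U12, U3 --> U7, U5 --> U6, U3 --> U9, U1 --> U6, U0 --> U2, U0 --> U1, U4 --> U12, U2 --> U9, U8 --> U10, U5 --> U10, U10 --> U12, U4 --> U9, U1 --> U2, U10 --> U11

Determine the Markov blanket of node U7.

{U1, U3, U4, U5, U6, U8, U10, U11}

U7 has child U11.
Parents of U7: U1, U3, U6.
Parents of each child, excluding U7:
  U11's other parents are U1, U4, U5, U8, U10.
So the Markov blanket of U7 is {U1, U3, U4, U5, U6, U8, U10, U11}.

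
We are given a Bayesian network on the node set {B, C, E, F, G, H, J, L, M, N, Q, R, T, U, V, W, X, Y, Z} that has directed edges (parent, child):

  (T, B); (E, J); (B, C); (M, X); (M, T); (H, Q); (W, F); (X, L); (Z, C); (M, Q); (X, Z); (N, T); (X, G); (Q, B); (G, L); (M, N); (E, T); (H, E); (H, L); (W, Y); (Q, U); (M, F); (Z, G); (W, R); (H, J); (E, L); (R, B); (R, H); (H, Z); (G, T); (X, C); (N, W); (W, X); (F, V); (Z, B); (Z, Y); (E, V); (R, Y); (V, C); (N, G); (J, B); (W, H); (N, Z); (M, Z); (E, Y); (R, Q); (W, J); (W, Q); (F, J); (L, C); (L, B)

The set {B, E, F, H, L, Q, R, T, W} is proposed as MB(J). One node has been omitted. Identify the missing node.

Z

Parents of J: E, F, H, W.
Ch(J) = {B}.
Other parents of J's children:
  B: L, Q, R, T, Z
MB(J) = {B, E, F, H, L, Q, R, T, W, Z}.
Comparing with the claimed set, Z is missing.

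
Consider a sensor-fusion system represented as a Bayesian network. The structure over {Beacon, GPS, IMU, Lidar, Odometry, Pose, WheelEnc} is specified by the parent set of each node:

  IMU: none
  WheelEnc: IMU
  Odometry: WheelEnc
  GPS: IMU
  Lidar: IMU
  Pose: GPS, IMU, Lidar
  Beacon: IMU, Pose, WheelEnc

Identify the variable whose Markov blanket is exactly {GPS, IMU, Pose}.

Lidar

The target node must have every member of {GPS, IMU, Pose} as a parent, child, or co-parent, and no others.
Parents of Lidar: IMU; children: Pose; co-parents: GPS, IMU.
These exactly cover the given set, so the node is Lidar.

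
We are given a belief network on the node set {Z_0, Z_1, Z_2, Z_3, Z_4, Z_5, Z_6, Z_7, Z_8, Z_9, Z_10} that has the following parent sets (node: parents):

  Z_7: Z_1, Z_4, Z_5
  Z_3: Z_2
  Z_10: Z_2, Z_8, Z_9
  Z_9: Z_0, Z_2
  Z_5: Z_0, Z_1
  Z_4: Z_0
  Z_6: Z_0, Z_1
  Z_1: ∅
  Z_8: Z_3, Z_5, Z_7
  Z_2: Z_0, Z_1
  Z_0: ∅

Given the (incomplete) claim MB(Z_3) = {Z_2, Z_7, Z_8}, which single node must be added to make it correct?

Children of Z_3: Z_8.
Pa(Z_3) = {Z_2}.
Co-parents of Z_3 (other parents of its children):
  Z_8: Z_5, Z_7
MB(Z_3) = {Z_2, Z_5, Z_7, Z_8}.
Comparing with the claimed set, Z_5 is missing.

Z_5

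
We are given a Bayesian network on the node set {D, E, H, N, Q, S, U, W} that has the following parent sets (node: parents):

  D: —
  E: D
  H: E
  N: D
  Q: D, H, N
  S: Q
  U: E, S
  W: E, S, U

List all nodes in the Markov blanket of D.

By definition, MB(D) is built from D's parents, D's children, and the co-parents of D.
Ch(D) = {E, N, Q}.
D's parents: none.
Other parents of D's children:
  E: —
  N: —
  Q: H, N
So the Markov blanket of D is {E, H, N, Q}.

{E, H, N, Q}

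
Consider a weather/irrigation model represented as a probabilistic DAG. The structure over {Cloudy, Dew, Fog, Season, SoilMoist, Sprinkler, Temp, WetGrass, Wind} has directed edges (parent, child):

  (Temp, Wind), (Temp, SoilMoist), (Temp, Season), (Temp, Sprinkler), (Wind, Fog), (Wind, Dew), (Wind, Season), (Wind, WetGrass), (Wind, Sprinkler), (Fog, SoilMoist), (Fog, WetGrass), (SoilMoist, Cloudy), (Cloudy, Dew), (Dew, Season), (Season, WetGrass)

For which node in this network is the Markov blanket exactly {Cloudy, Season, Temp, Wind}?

The target node must have every member of {Cloudy, Season, Temp, Wind} as a parent, child, or co-parent, and no others.
Parents of Dew: Cloudy, Wind; children: Season; co-parents: Temp, Wind.
These exactly cover the given set, so the node is Dew.

Dew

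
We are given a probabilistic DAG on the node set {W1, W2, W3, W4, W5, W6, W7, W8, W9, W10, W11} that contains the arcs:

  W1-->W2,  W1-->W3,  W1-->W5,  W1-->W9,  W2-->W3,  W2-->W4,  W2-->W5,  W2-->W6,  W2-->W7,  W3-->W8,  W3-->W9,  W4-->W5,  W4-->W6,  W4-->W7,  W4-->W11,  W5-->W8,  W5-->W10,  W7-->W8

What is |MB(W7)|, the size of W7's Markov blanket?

The Markov blanket of a node is its parents, its children, and the other parents of its children.
W7's parents: W2, W4.
Ch(W7) = {W8}.
Co-parents of W7 (other parents of its children):
  W8 also has parents W3, W5.
MB(W7) = {W2, W3, W4, W5, W8}, which has 5 nodes.

5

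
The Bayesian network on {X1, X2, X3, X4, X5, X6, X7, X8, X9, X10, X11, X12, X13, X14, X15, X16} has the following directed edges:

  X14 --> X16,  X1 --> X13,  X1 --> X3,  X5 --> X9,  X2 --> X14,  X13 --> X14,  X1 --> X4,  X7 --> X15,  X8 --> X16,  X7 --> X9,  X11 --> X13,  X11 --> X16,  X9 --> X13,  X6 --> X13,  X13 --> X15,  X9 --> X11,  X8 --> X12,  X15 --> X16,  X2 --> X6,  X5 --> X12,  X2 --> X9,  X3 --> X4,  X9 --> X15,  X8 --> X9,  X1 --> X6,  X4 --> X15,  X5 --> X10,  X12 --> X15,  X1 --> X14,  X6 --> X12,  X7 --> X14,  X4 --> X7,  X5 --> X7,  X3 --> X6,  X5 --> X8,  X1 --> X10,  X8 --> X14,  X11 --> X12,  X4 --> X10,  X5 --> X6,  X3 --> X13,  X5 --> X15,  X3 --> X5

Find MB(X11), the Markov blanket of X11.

{X1, X3, X5, X6, X8, X9, X12, X13, X14, X15, X16}

By definition, MB(X11) is built from X11's parents, X11's children, and the co-parents of X11.
Parents of X11: X9.
X11 has children X12, X13, X16.
For each child, the remaining parents (spouses of X11):
  X12: X5, X6, X8
  X13: X1, X3, X6, X9
  X16: X8, X14, X15
So the Markov blanket of X11 is {X1, X3, X5, X6, X8, X9, X12, X13, X14, X15, X16}.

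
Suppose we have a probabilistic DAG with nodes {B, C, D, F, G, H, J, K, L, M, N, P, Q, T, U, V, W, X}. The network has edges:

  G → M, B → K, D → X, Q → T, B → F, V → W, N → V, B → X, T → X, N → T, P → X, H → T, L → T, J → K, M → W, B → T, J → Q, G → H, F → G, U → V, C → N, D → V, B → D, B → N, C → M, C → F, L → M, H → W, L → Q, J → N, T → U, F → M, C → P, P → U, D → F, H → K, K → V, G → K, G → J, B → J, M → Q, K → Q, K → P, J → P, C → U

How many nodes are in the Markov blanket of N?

N's children: T, V.
N's parents: B, C, J.
Other parents of N's children:
  T: B, H, L, Q
  V: D, K, U
MB(N) = {B, C, D, H, J, K, L, Q, T, U, V}, which has 11 nodes.

11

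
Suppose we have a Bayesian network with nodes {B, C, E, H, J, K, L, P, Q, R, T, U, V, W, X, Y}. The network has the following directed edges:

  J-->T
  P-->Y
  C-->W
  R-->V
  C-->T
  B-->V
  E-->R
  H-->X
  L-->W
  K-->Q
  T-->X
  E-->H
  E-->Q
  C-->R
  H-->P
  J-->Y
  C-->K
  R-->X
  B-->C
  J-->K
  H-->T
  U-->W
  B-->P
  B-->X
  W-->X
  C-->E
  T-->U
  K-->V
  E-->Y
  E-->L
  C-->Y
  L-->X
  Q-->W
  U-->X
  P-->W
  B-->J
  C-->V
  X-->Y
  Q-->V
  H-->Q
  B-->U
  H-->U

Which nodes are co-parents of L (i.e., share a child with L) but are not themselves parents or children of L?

Children of L: W, X.
  W's other parents are C, P, Q, U.
  X also has parents B, H, R, T, U, W.
Excluding nodes already adjacent to L (E, W, X), the co-parent-only contribution is {B, C, H, P, Q, R, T, U}.

{B, C, H, P, Q, R, T, U}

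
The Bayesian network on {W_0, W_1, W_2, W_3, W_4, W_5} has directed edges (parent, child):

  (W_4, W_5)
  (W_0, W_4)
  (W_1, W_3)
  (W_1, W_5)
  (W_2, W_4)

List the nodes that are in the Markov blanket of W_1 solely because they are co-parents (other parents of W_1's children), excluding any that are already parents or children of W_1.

Children of W_1: W_3, W_5.
  W_3: —
  W_5: W_4
Excluding nodes already adjacent to W_1 (W_3, W_5), the co-parent-only contribution is {W_4}.

{W_4}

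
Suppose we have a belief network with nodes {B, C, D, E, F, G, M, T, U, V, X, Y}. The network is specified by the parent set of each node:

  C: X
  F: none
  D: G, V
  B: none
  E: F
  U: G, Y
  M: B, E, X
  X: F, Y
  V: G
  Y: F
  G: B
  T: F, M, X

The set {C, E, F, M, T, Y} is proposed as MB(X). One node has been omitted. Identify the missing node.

B

By definition, MB(X) is built from X's parents, X's children, and the co-parents of X.
Pa(X) = {F, Y}.
Ch(X) = {C, M, T}.
Parents of each child, excluding X:
  M: B, E
  C: —
  T: F, M
MB(X) = {B, C, E, F, M, T, Y}.
Comparing with the claimed set, B is missing.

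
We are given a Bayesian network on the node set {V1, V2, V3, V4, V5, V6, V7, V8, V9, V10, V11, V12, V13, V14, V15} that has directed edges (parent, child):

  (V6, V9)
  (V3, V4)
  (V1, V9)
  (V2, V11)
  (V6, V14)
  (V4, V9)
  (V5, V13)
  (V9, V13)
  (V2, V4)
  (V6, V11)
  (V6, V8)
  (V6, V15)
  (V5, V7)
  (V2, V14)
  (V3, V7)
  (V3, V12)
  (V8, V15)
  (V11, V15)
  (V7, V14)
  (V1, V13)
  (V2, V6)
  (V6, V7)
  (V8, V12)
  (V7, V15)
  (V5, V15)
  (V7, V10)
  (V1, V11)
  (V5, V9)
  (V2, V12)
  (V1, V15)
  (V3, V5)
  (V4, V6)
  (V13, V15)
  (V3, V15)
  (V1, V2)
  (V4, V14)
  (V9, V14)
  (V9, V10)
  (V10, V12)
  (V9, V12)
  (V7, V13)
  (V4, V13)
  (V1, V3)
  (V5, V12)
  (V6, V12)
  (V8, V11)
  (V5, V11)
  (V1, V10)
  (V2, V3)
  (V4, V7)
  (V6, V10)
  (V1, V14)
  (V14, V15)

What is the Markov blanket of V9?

{V1, V2, V3, V4, V5, V6, V7, V8, V10, V12, V13, V14}

By definition, MB(V9) is built from V9's parents, V9's children, and the co-parents of V9.
Pa(V9) = {V1, V4, V5, V6}.
Ch(V9) = {V10, V12, V13, V14}.
For each child, the remaining parents (spouses of V9):
  V10 also has parents V1, V6, V7.
  V12 also has parents V2, V3, V5, V6, V8, V10.
  parents(V13) \ {V9} = {V1, V4, V5, V7}.
  parents(V14) \ {V9} = {V1, V2, V4, V6, V7}.
MB(V9) = {V1, V2, V3, V4, V5, V6, V7, V8, V10, V12, V13, V14}.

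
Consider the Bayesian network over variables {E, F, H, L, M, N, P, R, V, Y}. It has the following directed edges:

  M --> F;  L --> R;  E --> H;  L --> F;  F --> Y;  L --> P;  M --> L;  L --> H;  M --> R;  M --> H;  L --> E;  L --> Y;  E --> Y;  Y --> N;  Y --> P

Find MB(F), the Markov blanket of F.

Parents of F: L, M.
F has child Y.
For each child, the remaining parents (spouses of F):
  Y: E, L
Taking the union gives {E, L, M, Y}.

{E, L, M, Y}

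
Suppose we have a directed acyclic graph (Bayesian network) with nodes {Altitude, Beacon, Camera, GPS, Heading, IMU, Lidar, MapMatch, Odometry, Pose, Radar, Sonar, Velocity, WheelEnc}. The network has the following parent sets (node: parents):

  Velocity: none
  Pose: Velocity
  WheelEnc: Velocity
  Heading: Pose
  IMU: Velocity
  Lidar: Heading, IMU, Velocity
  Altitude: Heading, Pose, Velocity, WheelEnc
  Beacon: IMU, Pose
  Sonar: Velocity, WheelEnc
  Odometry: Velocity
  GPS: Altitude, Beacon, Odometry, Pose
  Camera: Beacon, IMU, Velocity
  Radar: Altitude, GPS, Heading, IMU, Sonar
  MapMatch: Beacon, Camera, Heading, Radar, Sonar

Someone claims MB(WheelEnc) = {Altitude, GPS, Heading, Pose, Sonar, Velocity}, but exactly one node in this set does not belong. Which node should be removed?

By definition, MB(WheelEnc) is built from WheelEnc's parents, WheelEnc's children, and the co-parents of WheelEnc.
Ch(WheelEnc) = {Altitude, Sonar}.
WheelEnc's parents: Velocity.
Parents of each child, excluding WheelEnc:
  Altitude also has parents Heading, Pose, Velocity.
  Sonar also has parent Velocity.
MB(WheelEnc) = {Altitude, Heading, Pose, Sonar, Velocity}.
GPS is neither a parent, child, nor co-parent of WheelEnc, so it does not belong.

GPS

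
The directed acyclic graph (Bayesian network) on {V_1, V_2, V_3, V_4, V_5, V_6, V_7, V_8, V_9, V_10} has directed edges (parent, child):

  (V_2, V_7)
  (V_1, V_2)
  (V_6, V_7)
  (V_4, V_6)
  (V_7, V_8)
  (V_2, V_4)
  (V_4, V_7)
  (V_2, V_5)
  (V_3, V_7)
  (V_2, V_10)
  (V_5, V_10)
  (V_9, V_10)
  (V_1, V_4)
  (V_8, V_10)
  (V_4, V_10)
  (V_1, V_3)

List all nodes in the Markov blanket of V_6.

{V_2, V_3, V_4, V_7}

Parents of V_6: V_4.
V_6's children: V_7.
Other parents of V_6's children:
  parents(V_7) \ {V_6} = {V_2, V_3, V_4}.
MB(V_6) = {V_2, V_3, V_4, V_7}.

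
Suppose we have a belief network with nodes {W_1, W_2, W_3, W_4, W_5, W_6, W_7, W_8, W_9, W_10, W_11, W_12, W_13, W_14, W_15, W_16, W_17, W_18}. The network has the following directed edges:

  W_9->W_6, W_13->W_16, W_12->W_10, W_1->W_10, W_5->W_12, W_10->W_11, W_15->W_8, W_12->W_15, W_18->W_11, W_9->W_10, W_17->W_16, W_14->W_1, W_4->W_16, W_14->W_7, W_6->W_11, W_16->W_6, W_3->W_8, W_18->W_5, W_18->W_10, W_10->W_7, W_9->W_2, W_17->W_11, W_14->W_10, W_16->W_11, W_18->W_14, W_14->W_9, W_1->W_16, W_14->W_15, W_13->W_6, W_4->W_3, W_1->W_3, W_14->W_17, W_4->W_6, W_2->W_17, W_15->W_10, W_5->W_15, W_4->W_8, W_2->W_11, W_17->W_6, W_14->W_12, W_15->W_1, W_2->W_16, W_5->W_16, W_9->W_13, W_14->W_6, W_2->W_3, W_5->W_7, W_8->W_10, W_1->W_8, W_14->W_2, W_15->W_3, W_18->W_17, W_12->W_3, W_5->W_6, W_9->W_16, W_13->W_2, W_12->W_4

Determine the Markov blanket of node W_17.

A node's Markov blanket = Pa ∪ Ch ∪ (parents of Ch other than the node itself).
W_17 has children W_6, W_11, W_16.
Pa(W_17) = {W_2, W_14, W_18}.
Other parents of W_17's children:
  W_16: W_1, W_2, W_4, W_5, W_9, W_13
  W_6: W_4, W_5, W_9, W_13, W_14, W_16
  W_11: W_2, W_6, W_10, W_16, W_18
So the Markov blanket of W_17 is {W_1, W_2, W_4, W_5, W_6, W_9, W_10, W_11, W_13, W_14, W_16, W_18}.

{W_1, W_2, W_4, W_5, W_6, W_9, W_10, W_11, W_13, W_14, W_16, W_18}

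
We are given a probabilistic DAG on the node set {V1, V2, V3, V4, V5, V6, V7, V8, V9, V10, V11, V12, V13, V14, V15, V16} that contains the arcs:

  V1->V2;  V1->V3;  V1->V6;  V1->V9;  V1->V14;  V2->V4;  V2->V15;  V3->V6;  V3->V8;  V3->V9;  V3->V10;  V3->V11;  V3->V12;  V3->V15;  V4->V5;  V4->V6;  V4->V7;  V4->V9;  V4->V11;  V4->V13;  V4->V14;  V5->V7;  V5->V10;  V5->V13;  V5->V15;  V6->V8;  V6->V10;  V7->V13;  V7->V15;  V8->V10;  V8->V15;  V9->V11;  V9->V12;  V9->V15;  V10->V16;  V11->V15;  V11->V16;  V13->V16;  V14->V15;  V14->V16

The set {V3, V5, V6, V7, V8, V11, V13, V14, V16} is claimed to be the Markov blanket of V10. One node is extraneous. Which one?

V7

V10's children: V16.
Parents of V10: V3, V5, V6, V8.
Other parents of V10's children:
  V16: V11, V13, V14
MB(V10) = {V3, V5, V6, V8, V11, V13, V14, V16}.
V7 is neither a parent, child, nor co-parent of V10, so it does not belong.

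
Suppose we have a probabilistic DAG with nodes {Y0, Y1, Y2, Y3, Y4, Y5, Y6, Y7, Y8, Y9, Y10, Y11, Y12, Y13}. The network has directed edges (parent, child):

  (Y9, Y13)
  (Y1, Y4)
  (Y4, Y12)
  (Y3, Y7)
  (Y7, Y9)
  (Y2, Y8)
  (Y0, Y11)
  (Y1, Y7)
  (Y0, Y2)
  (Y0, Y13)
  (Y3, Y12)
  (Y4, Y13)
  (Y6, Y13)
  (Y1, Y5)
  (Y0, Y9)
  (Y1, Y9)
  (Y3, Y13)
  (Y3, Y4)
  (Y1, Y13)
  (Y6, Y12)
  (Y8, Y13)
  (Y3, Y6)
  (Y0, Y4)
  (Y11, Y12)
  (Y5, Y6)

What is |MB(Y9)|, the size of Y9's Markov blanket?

8

Y9 has parents Y0, Y1, Y7.
Children of Y9: Y13.
For each child, the remaining parents (spouses of Y9):
  Y13: Y0, Y1, Y3, Y4, Y6, Y8
MB(Y9) = {Y0, Y1, Y3, Y4, Y6, Y7, Y8, Y13}, which has 8 nodes.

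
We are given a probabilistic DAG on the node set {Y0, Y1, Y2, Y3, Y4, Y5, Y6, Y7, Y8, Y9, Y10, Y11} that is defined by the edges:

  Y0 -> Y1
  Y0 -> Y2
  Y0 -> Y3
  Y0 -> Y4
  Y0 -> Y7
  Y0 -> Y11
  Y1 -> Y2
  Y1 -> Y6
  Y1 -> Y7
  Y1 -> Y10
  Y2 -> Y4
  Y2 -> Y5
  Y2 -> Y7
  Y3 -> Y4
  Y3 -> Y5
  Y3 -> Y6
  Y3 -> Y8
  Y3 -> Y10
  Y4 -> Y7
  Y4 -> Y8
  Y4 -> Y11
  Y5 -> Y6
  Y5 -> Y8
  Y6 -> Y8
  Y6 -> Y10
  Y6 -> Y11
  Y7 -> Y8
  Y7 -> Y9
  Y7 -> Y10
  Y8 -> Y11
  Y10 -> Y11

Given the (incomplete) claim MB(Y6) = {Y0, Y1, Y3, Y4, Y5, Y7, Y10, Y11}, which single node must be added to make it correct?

By definition, MB(Y6) is built from Y6's parents, Y6's children, and the co-parents of Y6.
Children of Y6: Y8, Y10, Y11.
Parents of Y6: Y1, Y3, Y5.
Co-parents of Y6 (other parents of its children):
  Y8's other parents are Y3, Y4, Y5, Y7.
  parents(Y10) \ {Y6} = {Y1, Y3, Y7}.
  Y11's other parents are Y0, Y4, Y8, Y10.
MB(Y6) = {Y0, Y1, Y3, Y4, Y5, Y7, Y8, Y10, Y11}.
Comparing with the claimed set, Y8 is missing.

Y8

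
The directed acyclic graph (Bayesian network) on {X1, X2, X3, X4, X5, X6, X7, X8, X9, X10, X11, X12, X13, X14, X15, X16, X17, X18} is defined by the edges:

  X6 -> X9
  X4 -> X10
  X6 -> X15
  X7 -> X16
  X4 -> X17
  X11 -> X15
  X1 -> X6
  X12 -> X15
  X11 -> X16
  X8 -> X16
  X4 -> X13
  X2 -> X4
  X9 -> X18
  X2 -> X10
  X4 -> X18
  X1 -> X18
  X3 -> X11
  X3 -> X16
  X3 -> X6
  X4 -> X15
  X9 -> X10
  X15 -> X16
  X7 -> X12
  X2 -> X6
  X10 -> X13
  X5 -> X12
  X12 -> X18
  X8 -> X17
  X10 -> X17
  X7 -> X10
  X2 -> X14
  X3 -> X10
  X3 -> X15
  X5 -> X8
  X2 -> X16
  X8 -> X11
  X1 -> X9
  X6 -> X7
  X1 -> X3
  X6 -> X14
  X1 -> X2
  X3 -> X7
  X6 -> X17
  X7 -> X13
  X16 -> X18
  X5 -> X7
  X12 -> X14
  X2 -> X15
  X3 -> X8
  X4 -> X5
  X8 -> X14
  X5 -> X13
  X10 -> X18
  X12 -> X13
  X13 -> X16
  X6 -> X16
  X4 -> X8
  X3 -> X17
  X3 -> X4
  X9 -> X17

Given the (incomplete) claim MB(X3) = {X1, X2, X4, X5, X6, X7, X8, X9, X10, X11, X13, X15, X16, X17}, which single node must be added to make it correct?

X12

The Markov blanket of a node is its parents, its children, and the other parents of its children.
Children of X3: X4, X6, X7, X8, X10, X11, X15, X16, X17.
X3 has parent X1.
Other parents of X3's children:
  X4's other parent is X2.
  X6's other parents are X1, X2.
  X7 also has parents X5, X6.
  X8's other parents are X4, X5.
  X10's other parents are X2, X4, X7, X9.
  parents(X11) \ {X3} = {X8}.
  X15's other parents are X2, X4, X6, X11, X12.
  X16 also has parents X2, X6, X7, X8, X11, X13, X15.
  X17's other parents are X4, X6, X8, X9, X10.
MB(X3) = {X1, X2, X4, X5, X6, X7, X8, X9, X10, X11, X12, X13, X15, X16, X17}.
Comparing with the claimed set, X12 is missing.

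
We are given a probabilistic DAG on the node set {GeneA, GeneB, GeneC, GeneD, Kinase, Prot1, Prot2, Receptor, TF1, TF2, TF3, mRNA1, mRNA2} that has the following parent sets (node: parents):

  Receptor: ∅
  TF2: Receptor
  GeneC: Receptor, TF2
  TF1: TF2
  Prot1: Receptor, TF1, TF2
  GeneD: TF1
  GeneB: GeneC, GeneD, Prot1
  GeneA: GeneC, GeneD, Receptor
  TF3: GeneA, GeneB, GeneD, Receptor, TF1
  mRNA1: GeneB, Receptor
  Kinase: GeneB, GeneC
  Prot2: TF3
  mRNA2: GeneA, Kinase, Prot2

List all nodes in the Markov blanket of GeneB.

{GeneA, GeneC, GeneD, Kinase, Prot1, Receptor, TF1, TF3, mRNA1}

A node's Markov blanket = Pa ∪ Ch ∪ (parents of Ch other than the node itself).
GeneB's parents: GeneC, GeneD, Prot1.
GeneB's children: Kinase, TF3, mRNA1.
Other parents of GeneB's children:
  TF3: GeneA, GeneD, Receptor, TF1
  mRNA1: Receptor
  Kinase: GeneC
Union: {GeneC, GeneD, Prot1} ∪ {Kinase, TF3, mRNA1} ∪ {GeneA, GeneC, GeneD, Receptor, TF1} = {GeneA, GeneC, GeneD, Kinase, Prot1, Receptor, TF1, TF3, mRNA1}.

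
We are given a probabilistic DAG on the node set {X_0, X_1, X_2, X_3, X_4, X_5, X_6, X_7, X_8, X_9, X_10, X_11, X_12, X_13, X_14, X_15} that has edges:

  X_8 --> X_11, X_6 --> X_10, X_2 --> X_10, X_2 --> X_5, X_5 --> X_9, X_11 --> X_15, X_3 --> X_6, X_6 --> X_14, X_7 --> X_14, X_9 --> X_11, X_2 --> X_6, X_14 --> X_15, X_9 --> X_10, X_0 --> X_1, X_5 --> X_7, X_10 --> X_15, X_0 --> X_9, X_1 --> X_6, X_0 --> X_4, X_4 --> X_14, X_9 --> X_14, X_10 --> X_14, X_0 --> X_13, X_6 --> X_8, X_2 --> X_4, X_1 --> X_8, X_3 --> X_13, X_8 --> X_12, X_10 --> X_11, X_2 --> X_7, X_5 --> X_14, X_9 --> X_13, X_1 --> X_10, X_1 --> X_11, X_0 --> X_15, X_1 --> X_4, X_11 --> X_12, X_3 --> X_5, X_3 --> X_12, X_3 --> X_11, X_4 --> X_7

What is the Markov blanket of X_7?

Children of X_7: X_14.
X_7 has parents X_2, X_4, X_5.
Parents of each child, excluding X_7:
  X_14 also has parents X_4, X_5, X_6, X_9, X_10.
Taking the union gives {X_2, X_4, X_5, X_6, X_9, X_10, X_14}.

{X_2, X_4, X_5, X_6, X_9, X_10, X_14}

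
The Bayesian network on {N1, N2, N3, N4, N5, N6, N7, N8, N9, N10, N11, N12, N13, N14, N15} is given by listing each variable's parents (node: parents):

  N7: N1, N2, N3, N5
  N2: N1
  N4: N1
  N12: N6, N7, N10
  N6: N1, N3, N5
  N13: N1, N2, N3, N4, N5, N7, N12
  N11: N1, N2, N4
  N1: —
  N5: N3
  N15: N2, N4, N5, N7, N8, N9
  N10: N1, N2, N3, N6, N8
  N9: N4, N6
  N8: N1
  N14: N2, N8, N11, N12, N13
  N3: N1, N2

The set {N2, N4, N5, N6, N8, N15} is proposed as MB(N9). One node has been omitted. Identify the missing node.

N7

Recall MB(v) = parents ∪ children ∪ spouses, where spouses are the other parents of v's children.
Parents of N9: N4, N6.
N9 has child N15.
For each child, the remaining parents (spouses of N9):
  parents(N15) \ {N9} = {N2, N4, N5, N7, N8}.
MB(N9) = {N2, N4, N5, N6, N7, N8, N15}.
Comparing with the claimed set, N7 is missing.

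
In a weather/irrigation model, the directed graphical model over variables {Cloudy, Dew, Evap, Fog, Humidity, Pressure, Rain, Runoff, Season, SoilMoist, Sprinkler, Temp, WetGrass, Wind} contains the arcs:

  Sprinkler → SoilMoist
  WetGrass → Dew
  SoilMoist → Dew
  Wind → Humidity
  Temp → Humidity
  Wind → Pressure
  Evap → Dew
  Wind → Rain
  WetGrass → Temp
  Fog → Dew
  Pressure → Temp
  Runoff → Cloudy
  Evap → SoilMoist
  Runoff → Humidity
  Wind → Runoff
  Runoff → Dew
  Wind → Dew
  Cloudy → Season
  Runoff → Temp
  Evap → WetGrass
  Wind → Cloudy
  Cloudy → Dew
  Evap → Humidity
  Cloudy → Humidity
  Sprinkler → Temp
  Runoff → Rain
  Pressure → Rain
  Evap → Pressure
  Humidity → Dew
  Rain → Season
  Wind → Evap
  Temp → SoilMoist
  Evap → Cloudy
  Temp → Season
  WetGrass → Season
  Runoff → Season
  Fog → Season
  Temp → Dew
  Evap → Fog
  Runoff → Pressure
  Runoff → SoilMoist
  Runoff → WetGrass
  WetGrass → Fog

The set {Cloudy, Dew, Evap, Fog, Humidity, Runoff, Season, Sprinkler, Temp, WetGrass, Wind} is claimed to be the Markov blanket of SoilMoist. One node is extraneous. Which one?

Recall MB(v) = parents ∪ children ∪ spouses, where spouses are the other parents of v's children.
Children of SoilMoist: Dew.
SoilMoist's parents: Evap, Runoff, Sprinkler, Temp.
Other parents of SoilMoist's children:
  Dew also has parents Cloudy, Evap, Fog, Humidity, Runoff, Temp, WetGrass, Wind.
MB(SoilMoist) = {Cloudy, Dew, Evap, Fog, Humidity, Runoff, Sprinkler, Temp, WetGrass, Wind}.
Season is neither a parent, child, nor co-parent of SoilMoist, so it does not belong.

Season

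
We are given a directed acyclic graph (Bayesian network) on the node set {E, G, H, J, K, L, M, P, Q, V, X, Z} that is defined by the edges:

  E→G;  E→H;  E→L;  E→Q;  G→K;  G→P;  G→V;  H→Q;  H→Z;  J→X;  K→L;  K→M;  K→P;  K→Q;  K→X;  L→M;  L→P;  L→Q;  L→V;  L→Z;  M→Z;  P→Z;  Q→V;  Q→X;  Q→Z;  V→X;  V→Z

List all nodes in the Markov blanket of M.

{H, K, L, P, Q, V, Z}

M's parents: K, L.
M's children: Z.
Parents of each child, excluding M:
  Z: H, L, P, Q, V
So the Markov blanket of M is {H, K, L, P, Q, V, Z}.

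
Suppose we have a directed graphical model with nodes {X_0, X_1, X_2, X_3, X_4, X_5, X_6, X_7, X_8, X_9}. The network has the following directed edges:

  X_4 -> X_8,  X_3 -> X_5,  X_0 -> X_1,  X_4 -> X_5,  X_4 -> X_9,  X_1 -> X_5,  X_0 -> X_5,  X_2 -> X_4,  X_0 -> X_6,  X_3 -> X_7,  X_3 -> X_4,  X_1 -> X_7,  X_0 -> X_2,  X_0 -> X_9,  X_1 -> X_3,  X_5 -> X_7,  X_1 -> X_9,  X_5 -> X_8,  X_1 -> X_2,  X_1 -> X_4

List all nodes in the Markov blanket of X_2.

By definition, MB(X_2) is built from X_2's parents, X_2's children, and the co-parents of X_2.
Parents of X_2: X_0, X_1.
X_2 has child X_4.
Co-parents of X_2 (other parents of its children):
  X_4 also has parents X_1, X_3.
Union: {X_0, X_1} ∪ {X_4} ∪ {X_1, X_3} = {X_0, X_1, X_3, X_4}.

{X_0, X_1, X_3, X_4}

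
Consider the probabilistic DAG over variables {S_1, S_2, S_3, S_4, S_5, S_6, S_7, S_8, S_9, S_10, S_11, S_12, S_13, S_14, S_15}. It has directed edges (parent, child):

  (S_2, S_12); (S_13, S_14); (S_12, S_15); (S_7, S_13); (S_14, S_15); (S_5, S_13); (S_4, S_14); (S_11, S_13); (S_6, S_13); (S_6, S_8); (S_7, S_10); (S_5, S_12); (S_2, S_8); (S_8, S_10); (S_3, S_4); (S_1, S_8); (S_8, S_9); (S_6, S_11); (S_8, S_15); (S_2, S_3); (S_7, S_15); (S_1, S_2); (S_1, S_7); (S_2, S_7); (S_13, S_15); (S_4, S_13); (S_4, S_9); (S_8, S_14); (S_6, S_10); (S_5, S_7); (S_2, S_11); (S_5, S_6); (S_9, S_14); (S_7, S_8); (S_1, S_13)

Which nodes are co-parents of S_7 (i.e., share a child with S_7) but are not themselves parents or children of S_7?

{S_4, S_6, S_11, S_12, S_14}

Children of S_7: S_8, S_10, S_13, S_15.
  S_8 also has parents S_1, S_2, S_6.
  S_10's other parents are S_6, S_8.
  S_13's other parents are S_1, S_4, S_5, S_6, S_11.
  S_15 also has parents S_8, S_12, S_13, S_14.
Excluding nodes already adjacent to S_7 (S_1, S_2, S_5, S_8, S_10, S_13, S_15), the co-parent-only contribution is {S_4, S_6, S_11, S_12, S_14}.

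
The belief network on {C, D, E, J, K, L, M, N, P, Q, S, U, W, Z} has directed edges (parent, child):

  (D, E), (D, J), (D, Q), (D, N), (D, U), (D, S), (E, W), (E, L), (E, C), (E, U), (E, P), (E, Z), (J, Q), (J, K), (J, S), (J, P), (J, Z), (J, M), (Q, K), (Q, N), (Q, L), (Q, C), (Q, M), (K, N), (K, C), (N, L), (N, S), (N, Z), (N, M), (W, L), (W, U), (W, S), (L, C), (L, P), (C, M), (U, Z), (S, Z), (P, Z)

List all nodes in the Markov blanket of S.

{D, E, J, N, P, U, W, Z}

The Markov blanket of a node is its parents, its children, and the other parents of its children.
S's parents: D, J, N, W.
Ch(S) = {Z}.
Co-parents of S (other parents of its children):
  Z: E, J, N, P, U
So the Markov blanket of S is {D, E, J, N, P, U, W, Z}.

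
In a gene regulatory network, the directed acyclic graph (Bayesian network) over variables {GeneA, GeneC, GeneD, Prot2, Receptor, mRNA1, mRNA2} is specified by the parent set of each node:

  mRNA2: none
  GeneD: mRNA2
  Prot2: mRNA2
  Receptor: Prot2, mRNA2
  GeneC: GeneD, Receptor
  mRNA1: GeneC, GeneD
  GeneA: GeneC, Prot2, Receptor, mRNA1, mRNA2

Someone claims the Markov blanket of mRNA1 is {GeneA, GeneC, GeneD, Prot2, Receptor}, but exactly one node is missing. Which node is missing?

Recall MB(v) = parents ∪ children ∪ spouses, where spouses are the other parents of v's children.
mRNA1's parents: GeneC, GeneD.
Children of mRNA1: GeneA.
Co-parents of mRNA1 (other parents of its children):
  GeneA: GeneC, Prot2, Receptor, mRNA2
MB(mRNA1) = {GeneA, GeneC, GeneD, Prot2, Receptor, mRNA2}.
Comparing with the claimed set, mRNA2 is missing.

mRNA2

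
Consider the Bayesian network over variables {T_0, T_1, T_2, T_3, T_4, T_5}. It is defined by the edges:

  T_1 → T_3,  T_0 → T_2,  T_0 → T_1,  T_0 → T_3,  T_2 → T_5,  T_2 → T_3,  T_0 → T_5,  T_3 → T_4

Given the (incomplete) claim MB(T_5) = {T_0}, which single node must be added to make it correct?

T_2

T_5's parents: T_0, T_2.
Ch(T_5) = {}.
With no children, T_5 has no spouses; the co-parent set is empty.
MB(T_5) = {T_0, T_2}.
Comparing with the claimed set, T_2 is missing.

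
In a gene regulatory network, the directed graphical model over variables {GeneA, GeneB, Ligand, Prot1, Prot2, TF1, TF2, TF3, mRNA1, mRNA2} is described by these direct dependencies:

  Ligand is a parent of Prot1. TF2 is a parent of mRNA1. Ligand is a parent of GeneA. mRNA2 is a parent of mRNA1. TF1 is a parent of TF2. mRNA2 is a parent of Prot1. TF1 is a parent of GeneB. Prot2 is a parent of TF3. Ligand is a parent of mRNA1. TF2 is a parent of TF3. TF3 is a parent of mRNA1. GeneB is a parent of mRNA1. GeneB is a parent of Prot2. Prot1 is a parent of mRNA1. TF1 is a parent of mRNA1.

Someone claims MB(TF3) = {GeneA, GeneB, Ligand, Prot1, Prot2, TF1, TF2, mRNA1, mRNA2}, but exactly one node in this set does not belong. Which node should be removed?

GeneA

Parents of TF3: Prot2, TF2.
Ch(TF3) = {mRNA1}.
For each child, the remaining parents (spouses of TF3):
  parents(mRNA1) \ {TF3} = {GeneB, Ligand, Prot1, TF1, TF2, mRNA2}.
MB(TF3) = {GeneB, Ligand, Prot1, Prot2, TF1, TF2, mRNA1, mRNA2}.
GeneA is neither a parent, child, nor co-parent of TF3, so it does not belong.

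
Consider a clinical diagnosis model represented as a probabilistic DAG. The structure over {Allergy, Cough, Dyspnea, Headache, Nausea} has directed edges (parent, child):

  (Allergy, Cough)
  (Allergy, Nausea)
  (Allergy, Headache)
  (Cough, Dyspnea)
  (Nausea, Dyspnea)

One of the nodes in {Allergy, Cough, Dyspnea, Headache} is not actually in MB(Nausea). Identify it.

Parents of Nausea: Allergy.
Ch(Nausea) = {Dyspnea}.
Parents of each child, excluding Nausea:
  Dyspnea: Cough
MB(Nausea) = {Allergy, Cough, Dyspnea}.
Headache is neither a parent, child, nor co-parent of Nausea, so it does not belong.

Headache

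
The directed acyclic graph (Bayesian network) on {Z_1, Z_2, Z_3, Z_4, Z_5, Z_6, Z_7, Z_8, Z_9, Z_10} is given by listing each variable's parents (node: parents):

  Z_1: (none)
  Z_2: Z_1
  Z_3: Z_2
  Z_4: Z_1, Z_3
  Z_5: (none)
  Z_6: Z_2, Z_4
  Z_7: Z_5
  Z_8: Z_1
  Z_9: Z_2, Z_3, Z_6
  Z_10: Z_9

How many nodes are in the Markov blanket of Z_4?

4

A node's Markov blanket = Pa ∪ Ch ∪ (parents of Ch other than the node itself).
Ch(Z_4) = {Z_6}.
Pa(Z_4) = {Z_1, Z_3}.
Co-parents of Z_4 (other parents of its children):
  parents(Z_6) \ {Z_4} = {Z_2}.
MB(Z_4) = {Z_1, Z_2, Z_3, Z_6}, which has 4 nodes.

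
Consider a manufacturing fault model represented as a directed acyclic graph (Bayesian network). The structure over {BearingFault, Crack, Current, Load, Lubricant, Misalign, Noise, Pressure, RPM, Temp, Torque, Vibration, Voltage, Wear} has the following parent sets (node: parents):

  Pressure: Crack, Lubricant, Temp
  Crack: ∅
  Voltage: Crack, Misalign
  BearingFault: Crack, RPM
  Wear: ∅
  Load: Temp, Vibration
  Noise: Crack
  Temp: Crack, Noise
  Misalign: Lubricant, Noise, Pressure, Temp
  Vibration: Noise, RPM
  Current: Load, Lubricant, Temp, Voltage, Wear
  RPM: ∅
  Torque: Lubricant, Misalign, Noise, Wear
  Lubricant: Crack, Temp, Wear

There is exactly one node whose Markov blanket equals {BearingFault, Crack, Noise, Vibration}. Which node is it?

The target node must have every member of {BearingFault, Crack, Noise, Vibration} as a parent, child, or co-parent, and no others.
Parents of RPM: none; children: BearingFault, Vibration; co-parents: Crack, Noise.
These exactly cover the given set, so the node is RPM.

RPM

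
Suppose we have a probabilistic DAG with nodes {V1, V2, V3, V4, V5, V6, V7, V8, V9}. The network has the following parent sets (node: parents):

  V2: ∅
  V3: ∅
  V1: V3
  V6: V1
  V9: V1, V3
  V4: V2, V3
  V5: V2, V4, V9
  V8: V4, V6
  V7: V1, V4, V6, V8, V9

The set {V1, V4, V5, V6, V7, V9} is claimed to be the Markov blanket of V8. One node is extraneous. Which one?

V5

Recall MB(v) = parents ∪ children ∪ spouses, where spouses are the other parents of v's children.
V8 has parents V4, V6.
Ch(V8) = {V7}.
For each child, the remaining parents (spouses of V8):
  parents(V7) \ {V8} = {V1, V4, V6, V9}.
MB(V8) = {V1, V4, V6, V7, V9}.
V5 is neither a parent, child, nor co-parent of V8, so it does not belong.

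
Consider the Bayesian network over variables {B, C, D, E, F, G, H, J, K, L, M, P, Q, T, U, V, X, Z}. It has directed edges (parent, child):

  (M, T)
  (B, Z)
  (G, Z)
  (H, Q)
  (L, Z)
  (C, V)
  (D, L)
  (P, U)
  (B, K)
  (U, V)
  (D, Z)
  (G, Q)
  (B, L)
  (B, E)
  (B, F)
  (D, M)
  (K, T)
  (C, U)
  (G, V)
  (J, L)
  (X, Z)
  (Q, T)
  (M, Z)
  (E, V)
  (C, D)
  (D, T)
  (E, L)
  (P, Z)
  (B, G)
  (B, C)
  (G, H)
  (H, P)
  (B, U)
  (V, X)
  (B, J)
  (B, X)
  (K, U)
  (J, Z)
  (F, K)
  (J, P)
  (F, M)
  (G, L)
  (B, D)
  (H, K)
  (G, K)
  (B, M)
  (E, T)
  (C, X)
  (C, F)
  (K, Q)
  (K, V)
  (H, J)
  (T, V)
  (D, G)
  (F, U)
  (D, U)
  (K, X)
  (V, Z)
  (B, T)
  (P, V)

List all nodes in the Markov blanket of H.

Recall MB(v) = parents ∪ children ∪ spouses, where spouses are the other parents of v's children.
Ch(H) = {J, K, P, Q}.
Parents of H: G.
Parents of each child, excluding H:
  J: B
  K: B, F, G
  P: J
  Q: G, K
So the Markov blanket of H is {B, F, G, J, K, P, Q}.

{B, F, G, J, K, P, Q}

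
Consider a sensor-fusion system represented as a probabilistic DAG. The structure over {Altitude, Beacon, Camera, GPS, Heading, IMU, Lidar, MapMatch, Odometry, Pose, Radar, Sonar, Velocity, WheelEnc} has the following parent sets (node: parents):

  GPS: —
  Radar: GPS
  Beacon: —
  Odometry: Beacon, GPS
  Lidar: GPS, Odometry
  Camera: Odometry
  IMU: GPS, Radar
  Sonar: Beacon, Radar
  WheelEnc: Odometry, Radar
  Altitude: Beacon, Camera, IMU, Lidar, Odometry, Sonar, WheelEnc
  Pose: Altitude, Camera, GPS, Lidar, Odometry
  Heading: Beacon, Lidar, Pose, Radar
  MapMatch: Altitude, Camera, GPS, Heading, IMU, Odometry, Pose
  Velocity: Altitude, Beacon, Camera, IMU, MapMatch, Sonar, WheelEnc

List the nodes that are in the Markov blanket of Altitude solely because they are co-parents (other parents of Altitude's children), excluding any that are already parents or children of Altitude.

Children of Altitude: MapMatch, Pose, Velocity.
  Pose also has parents Camera, GPS, Lidar, Odometry.
  MapMatch's other parents are Camera, GPS, Heading, IMU, Odometry, Pose.
  parents(Velocity) \ {Altitude} = {Beacon, Camera, IMU, MapMatch, Sonar, WheelEnc}.
Excluding nodes already adjacent to Altitude (Beacon, Camera, IMU, Lidar, MapMatch, Odometry, Pose, Sonar, Velocity, WheelEnc), the co-parent-only contribution is {GPS, Heading}.

{GPS, Heading}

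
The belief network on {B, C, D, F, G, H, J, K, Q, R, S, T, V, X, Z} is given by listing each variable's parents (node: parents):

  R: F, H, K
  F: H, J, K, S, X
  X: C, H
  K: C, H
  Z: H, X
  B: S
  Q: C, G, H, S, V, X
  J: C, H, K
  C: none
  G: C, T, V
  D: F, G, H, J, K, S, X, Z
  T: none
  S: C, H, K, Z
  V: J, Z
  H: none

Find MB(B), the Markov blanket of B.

{S}

The Markov blanket of a node is its parents, its children, and the other parents of its children.
B has parent S.
Children of B: none.
B has no children, so there are no co-parents.
Union: {S} ∪ {} ∪ {} = {S}.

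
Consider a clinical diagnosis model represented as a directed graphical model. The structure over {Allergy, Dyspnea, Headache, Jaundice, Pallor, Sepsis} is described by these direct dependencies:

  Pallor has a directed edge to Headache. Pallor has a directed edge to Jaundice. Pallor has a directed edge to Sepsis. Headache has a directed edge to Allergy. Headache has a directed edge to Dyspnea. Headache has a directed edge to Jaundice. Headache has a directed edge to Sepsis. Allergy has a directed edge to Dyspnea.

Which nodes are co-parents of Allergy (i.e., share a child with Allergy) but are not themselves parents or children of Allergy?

{}

Children of Allergy: Dyspnea.
  parents(Dyspnea) \ {Allergy} = {Headache}.
Excluding nodes already adjacent to Allergy (Dyspnea, Headache), the co-parent-only contribution is {}.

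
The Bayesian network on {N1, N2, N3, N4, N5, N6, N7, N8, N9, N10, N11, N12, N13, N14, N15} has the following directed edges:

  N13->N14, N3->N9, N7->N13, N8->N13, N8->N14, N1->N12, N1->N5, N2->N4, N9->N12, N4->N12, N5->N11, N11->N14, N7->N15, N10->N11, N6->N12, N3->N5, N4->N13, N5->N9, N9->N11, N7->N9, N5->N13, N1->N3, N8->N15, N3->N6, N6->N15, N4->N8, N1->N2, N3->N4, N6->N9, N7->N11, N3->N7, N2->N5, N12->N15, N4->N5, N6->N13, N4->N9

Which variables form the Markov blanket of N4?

{N1, N2, N3, N5, N6, N7, N8, N9, N12, N13}

Pa(N4) = {N2, N3}.
N4's children: N5, N8, N9, N12, N13.
For each child, the remaining parents (spouses of N4):
  N5: N1, N2, N3
  N8: —
  N9: N3, N5, N6, N7
  N12: N1, N6, N9
  N13: N5, N6, N7, N8
MB(N4) = {N1, N2, N3, N5, N6, N7, N8, N9, N12, N13}.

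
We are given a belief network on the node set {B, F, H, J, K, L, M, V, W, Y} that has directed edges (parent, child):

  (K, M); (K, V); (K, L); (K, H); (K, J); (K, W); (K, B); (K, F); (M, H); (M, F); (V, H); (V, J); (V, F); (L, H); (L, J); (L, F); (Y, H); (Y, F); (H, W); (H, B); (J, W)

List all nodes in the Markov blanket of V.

V's parents: K.
V's children: F, H, J.
Co-parents of V (other parents of its children):
  H's other parents are K, L, M, Y.
  J's other parents are K, L.
  parents(F) \ {V} = {K, L, M, Y}.
So the Markov blanket of V is {F, H, J, K, L, M, Y}.

{F, H, J, K, L, M, Y}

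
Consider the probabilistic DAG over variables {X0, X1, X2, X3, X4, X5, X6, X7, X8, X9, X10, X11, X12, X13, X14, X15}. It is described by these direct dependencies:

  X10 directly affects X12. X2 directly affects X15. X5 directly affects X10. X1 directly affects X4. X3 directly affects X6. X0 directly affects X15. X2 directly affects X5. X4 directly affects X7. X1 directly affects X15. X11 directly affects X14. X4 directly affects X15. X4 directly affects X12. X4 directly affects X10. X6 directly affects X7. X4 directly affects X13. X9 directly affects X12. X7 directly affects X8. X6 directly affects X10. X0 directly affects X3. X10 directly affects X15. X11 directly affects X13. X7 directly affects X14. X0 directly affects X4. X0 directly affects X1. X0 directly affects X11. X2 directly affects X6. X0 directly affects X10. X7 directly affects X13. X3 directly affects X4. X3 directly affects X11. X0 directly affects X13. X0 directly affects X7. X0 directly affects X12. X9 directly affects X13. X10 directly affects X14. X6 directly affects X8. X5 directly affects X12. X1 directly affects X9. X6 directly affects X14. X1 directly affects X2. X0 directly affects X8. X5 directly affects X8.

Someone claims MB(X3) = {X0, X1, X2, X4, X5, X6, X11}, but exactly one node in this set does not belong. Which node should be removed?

X5

The Markov blanket of a node is its parents, its children, and the other parents of its children.
X3 has children X4, X6, X11.
X3's parents: X0.
Co-parents of X3 (other parents of its children):
  X4 also has parents X0, X1.
  parents(X6) \ {X3} = {X2}.
  X11's other parent is X0.
MB(X3) = {X0, X1, X2, X4, X6, X11}.
X5 is neither a parent, child, nor co-parent of X3, so it does not belong.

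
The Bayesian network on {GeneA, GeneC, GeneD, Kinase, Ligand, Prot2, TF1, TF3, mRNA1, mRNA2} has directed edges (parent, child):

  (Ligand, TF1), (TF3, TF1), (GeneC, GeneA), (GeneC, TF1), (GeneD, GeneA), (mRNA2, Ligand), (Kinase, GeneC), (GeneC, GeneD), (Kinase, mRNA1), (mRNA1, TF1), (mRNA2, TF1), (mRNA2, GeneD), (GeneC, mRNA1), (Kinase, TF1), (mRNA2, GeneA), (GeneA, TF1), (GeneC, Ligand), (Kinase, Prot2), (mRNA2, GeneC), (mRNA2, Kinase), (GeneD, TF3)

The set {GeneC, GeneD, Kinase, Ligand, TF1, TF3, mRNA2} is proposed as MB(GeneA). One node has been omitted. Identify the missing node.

mRNA1

Children of GeneA: TF1.
Parents of GeneA: GeneC, GeneD, mRNA2.
Other parents of GeneA's children:
  TF1: GeneC, Kinase, Ligand, TF3, mRNA1, mRNA2
MB(GeneA) = {GeneC, GeneD, Kinase, Ligand, TF1, TF3, mRNA1, mRNA2}.
Comparing with the claimed set, mRNA1 is missing.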